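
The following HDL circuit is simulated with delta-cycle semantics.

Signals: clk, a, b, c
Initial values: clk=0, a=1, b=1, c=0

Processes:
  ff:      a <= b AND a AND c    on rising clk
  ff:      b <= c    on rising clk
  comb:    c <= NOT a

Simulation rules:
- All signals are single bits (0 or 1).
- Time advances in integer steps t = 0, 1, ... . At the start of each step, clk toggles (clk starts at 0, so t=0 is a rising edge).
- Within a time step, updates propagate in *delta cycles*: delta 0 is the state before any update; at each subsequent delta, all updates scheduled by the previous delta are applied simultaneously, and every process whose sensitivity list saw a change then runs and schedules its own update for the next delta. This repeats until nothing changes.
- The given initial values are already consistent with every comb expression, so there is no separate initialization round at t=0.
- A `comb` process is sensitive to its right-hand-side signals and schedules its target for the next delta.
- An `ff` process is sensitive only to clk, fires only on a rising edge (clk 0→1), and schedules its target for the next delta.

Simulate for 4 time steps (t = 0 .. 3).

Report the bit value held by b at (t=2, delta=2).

1

t0.Δ0 c=0 b=1 a=1 clk=0
t0.Δ1 c=0 b=1 a=1 clk=1
t0.Δ2 c=0 b=0 a=0 clk=1
t0.Δ3 c=1 b=0 a=0 clk=1
t1.Δ0 c=1 b=0 a=0 clk=1
t1.Δ1 c=1 b=0 a=0 clk=0
t2.Δ0 c=1 b=0 a=0 clk=0
t2.Δ1 c=1 b=0 a=0 clk=1
t2.Δ2 c=1 b=1 a=0 clk=1
t3.Δ0 c=1 b=1 a=0 clk=1
t3.Δ1 c=1 b=1 a=0 clk=0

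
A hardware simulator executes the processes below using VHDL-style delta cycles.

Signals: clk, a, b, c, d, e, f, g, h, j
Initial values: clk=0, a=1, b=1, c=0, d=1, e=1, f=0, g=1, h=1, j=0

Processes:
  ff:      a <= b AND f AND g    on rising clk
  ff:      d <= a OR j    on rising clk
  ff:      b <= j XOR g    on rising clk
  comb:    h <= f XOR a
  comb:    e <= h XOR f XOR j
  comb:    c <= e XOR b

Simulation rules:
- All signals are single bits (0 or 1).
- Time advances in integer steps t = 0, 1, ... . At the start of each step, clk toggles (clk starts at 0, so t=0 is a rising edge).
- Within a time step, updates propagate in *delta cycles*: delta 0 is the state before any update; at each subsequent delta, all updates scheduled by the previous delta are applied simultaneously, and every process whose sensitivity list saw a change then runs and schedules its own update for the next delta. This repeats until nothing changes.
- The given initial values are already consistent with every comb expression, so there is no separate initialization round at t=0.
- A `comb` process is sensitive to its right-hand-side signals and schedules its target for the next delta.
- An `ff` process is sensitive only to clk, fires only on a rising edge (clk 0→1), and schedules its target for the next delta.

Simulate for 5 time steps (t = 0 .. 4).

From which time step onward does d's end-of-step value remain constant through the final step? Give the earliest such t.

t0.Δ0 e=1 h=1 b=1 f=0 a=1 c=0 d=1 j=0 clk=0 g=1
t0.Δ1 e=1 h=1 b=1 f=0 a=1 c=0 d=1 j=0 clk=1 g=1
t0.Δ2 e=1 h=1 b=1 f=0 a=0 c=0 d=1 j=0 clk=1 g=1
t0.Δ3 e=1 h=0 b=1 f=0 a=0 c=0 d=1 j=0 clk=1 g=1
t0.Δ4 e=0 h=0 b=1 f=0 a=0 c=0 d=1 j=0 clk=1 g=1
t0.Δ5 e=0 h=0 b=1 f=0 a=0 c=1 d=1 j=0 clk=1 g=1
t1.Δ0 e=0 h=0 b=1 f=0 a=0 c=1 d=1 j=0 clk=1 g=1
t1.Δ1 e=0 h=0 b=1 f=0 a=0 c=1 d=1 j=0 clk=0 g=1
t2.Δ0 e=0 h=0 b=1 f=0 a=0 c=1 d=1 j=0 clk=0 g=1
t2.Δ1 e=0 h=0 b=1 f=0 a=0 c=1 d=1 j=0 clk=1 g=1
t2.Δ2 e=0 h=0 b=1 f=0 a=0 c=1 d=0 j=0 clk=1 g=1
t3.Δ0 e=0 h=0 b=1 f=0 a=0 c=1 d=0 j=0 clk=1 g=1
t3.Δ1 e=0 h=0 b=1 f=0 a=0 c=1 d=0 j=0 clk=0 g=1
t4.Δ0 e=0 h=0 b=1 f=0 a=0 c=1 d=0 j=0 clk=0 g=1
t4.Δ1 e=0 h=0 b=1 f=0 a=0 c=1 d=0 j=0 clk=1 g=1

2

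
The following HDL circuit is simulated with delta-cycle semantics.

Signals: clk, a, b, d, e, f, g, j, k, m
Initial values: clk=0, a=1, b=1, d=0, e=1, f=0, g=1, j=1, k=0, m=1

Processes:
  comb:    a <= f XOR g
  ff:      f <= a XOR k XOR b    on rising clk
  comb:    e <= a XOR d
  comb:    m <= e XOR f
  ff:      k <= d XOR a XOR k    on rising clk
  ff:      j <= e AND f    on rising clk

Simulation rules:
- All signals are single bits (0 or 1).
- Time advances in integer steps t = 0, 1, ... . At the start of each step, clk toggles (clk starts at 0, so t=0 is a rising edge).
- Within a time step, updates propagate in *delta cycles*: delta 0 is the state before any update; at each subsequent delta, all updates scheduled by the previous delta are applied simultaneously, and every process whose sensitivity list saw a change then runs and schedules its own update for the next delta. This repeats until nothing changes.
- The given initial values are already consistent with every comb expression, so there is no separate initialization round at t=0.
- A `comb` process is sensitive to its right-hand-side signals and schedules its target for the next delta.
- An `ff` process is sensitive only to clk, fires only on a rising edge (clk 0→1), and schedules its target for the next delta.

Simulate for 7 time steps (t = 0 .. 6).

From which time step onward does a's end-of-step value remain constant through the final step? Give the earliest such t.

2

t0.Δ0 e=1 clk=0 b=1 d=0 f=0 k=0 m=1 j=1 g=1 a=1
t0.Δ1 e=1 clk=1 b=1 d=0 f=0 k=0 m=1 j=1 g=1 a=1
t0.Δ2 e=1 clk=1 b=1 d=0 f=0 k=1 m=1 j=0 g=1 a=1
t1.Δ0 e=1 clk=1 b=1 d=0 f=0 k=1 m=1 j=0 g=1 a=1
t1.Δ1 e=1 clk=0 b=1 d=0 f=0 k=1 m=1 j=0 g=1 a=1
t2.Δ0 e=1 clk=0 b=1 d=0 f=0 k=1 m=1 j=0 g=1 a=1
t2.Δ1 e=1 clk=1 b=1 d=0 f=0 k=1 m=1 j=0 g=1 a=1
t2.Δ2 e=1 clk=1 b=1 d=0 f=1 k=0 m=1 j=0 g=1 a=1
t2.Δ3 e=1 clk=1 b=1 d=0 f=1 k=0 m=0 j=0 g=1 a=0
t2.Δ4 e=0 clk=1 b=1 d=0 f=1 k=0 m=0 j=0 g=1 a=0
t2.Δ5 e=0 clk=1 b=1 d=0 f=1 k=0 m=1 j=0 g=1 a=0
t3.Δ0 e=0 clk=1 b=1 d=0 f=1 k=0 m=1 j=0 g=1 a=0
t3.Δ1 e=0 clk=0 b=1 d=0 f=1 k=0 m=1 j=0 g=1 a=0
t4.Δ0 e=0 clk=0 b=1 d=0 f=1 k=0 m=1 j=0 g=1 a=0
t4.Δ1 e=0 clk=1 b=1 d=0 f=1 k=0 m=1 j=0 g=1 a=0
t5.Δ0 e=0 clk=1 b=1 d=0 f=1 k=0 m=1 j=0 g=1 a=0
t5.Δ1 e=0 clk=0 b=1 d=0 f=1 k=0 m=1 j=0 g=1 a=0
t6.Δ0 e=0 clk=0 b=1 d=0 f=1 k=0 m=1 j=0 g=1 a=0
t6.Δ1 e=0 clk=1 b=1 d=0 f=1 k=0 m=1 j=0 g=1 a=0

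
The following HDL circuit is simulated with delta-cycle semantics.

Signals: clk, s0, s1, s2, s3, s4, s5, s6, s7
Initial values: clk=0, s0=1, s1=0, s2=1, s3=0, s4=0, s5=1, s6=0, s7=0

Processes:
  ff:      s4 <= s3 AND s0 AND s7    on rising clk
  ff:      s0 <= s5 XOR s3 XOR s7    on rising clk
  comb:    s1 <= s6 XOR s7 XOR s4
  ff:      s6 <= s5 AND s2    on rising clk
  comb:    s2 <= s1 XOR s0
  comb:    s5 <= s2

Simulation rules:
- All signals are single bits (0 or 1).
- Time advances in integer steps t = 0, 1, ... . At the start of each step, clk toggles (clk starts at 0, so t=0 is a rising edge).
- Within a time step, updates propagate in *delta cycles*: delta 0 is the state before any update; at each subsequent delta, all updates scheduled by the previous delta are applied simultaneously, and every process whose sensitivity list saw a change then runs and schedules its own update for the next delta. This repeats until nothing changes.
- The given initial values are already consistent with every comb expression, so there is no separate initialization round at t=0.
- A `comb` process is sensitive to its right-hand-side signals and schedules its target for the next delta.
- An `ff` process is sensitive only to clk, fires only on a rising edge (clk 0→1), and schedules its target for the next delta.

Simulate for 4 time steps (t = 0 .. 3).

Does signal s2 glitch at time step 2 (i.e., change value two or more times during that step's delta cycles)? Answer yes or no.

yes

t=0 Δ0: s5=1 s0=1 s7=0 s1=0 s4=0 s3=0 clk=0 s2=1 s6=0
  Δ1: clk:0→1
  Δ2: s6:0→1
  Δ3: s1:0→1
  Δ4: s2:1→0
  Δ5: s5:1→0
  (5Δ to stable)
t=1 Δ0: s5=0 s0=1 s7=0 s1=1 s4=0 s3=0 clk=1 s2=0 s6=1
  Δ1: clk:1→0
  (1Δ to stable)
t=2 Δ0: s5=0 s0=1 s7=0 s1=1 s4=0 s3=0 clk=0 s2=0 s6=1
  Δ1: clk:0→1
  Δ2: s0:1→0, s6:1→0
  Δ3: s1:1→0, s2:0→1
  Δ4: s5:0→1, s2:1→0
  Δ5: s5:1→0
  (5Δ to stable)
t=3 Δ0: s5=0 s0=0 s7=0 s1=0 s4=0 s3=0 clk=1 s2=0 s6=0
  Δ1: clk:1→0
  (1Δ to stable)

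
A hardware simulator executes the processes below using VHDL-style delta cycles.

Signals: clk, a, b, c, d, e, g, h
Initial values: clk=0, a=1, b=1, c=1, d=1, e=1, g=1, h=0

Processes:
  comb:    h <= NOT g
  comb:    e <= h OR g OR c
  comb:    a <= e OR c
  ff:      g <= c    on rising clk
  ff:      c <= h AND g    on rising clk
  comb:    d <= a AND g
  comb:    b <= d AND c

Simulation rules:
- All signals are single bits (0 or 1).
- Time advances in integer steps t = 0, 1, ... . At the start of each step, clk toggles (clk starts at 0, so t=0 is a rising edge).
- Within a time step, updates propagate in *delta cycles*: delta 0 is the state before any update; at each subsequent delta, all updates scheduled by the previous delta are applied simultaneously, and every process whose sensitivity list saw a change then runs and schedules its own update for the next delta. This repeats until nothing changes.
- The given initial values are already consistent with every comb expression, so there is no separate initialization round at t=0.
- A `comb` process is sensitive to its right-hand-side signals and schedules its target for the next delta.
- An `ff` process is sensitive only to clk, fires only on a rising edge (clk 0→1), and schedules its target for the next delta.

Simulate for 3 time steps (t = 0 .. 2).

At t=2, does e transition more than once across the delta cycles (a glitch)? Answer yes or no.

t=0 Δ0: c=1 b=1 d=1 a=1 h=0 clk=0 g=1 e=1
  Δ1: clk:0→1
  Δ2: c:1→0
  Δ3: b:1→0
  (3Δ to stable)
t=1 Δ0: c=0 b=0 d=1 a=1 h=0 clk=1 g=1 e=1
  Δ1: clk:1→0
  (1Δ to stable)
t=2 Δ0: c=0 b=0 d=1 a=1 h=0 clk=0 g=1 e=1
  Δ1: clk:0→1
  Δ2: g:1→0
  Δ3: d:1→0, h:0→1, e:1→0
  Δ4: a:1→0, e:0→1
  Δ5: a:0→1
  (5Δ to stable)

yes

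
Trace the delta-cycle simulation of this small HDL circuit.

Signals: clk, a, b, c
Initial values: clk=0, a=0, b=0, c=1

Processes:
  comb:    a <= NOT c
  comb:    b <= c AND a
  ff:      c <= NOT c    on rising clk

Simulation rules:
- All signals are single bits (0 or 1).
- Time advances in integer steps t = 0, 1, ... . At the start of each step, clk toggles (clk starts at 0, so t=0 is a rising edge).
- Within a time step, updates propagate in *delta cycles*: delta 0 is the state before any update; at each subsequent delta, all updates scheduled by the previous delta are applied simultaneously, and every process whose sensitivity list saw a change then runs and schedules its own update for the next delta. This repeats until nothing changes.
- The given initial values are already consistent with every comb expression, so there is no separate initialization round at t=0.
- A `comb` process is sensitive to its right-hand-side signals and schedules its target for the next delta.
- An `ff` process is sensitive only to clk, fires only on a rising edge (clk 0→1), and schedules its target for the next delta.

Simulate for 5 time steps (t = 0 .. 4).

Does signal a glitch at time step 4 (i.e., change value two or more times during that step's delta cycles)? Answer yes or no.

[bits: c,clk,a,b]
t=0: Δ0=1000 Δ1=1100 Δ2=0100 Δ3=0110 | 3Δ
t=1: Δ0=0110 Δ1=0010 | 1Δ
t=2: Δ0=0010 Δ1=0110 Δ2=1110 Δ3=1101 Δ4=1100 | 4Δ
t=3: Δ0=1100 Δ1=1000 | 1Δ
t=4: Δ0=1000 Δ1=1100 Δ2=0100 Δ3=0110 | 3Δ

no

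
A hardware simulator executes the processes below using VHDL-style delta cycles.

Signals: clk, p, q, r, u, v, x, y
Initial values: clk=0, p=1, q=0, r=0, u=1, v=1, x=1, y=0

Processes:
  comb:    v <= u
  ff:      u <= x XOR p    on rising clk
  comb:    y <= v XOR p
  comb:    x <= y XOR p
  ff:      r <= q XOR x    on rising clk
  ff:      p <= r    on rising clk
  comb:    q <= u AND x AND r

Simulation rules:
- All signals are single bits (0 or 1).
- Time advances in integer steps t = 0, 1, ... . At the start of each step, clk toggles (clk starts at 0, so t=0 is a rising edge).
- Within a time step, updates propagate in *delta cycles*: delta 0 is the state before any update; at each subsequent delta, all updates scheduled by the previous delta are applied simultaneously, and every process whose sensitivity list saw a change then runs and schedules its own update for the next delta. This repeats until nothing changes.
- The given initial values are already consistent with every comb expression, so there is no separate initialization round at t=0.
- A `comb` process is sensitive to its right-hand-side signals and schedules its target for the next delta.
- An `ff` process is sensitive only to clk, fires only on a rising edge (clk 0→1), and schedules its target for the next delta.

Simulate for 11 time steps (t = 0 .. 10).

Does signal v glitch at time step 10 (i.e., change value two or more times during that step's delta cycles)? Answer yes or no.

[bits: u,v,q,r,clk,p,y,x]
t=0: Δ0=11000101 Δ1=11001101 Δ2=01011001 Δ3=00011010 Δ4=00011001 Δ5=00011000 | 5Δ
t=1: Δ0=00011000 Δ1=00010000 | 1Δ
t=2: Δ0=00010000 Δ1=00011000 Δ2=00001100 Δ3=00001111 Δ4=00001110 | 4Δ
t=3: Δ0=00001110 Δ1=00000110 | 1Δ
t=4: Δ0=00000110 Δ1=00001110 Δ2=10001010 Δ3=11001001 Δ4=11001010 Δ5=11001011 | 5Δ
t=5: Δ0=11001011 Δ1=11000011 | 1Δ
t=6: Δ0=11000011 Δ1=11001011 Δ2=11011011 Δ3=11111011 | 3Δ
t=7: Δ0=11111011 Δ1=11110011 | 1Δ
t=8: Δ0=11110011 Δ1=11111011 Δ2=11101111 Δ3=11001100 Δ4=11001101 | 4Δ
t=9: Δ0=11001101 Δ1=11000101 | 1Δ
t=10: Δ0=11000101 Δ1=11001101 Δ2=01011001 Δ3=00011010 Δ4=00011001 Δ5=00011000 | 5Δ

no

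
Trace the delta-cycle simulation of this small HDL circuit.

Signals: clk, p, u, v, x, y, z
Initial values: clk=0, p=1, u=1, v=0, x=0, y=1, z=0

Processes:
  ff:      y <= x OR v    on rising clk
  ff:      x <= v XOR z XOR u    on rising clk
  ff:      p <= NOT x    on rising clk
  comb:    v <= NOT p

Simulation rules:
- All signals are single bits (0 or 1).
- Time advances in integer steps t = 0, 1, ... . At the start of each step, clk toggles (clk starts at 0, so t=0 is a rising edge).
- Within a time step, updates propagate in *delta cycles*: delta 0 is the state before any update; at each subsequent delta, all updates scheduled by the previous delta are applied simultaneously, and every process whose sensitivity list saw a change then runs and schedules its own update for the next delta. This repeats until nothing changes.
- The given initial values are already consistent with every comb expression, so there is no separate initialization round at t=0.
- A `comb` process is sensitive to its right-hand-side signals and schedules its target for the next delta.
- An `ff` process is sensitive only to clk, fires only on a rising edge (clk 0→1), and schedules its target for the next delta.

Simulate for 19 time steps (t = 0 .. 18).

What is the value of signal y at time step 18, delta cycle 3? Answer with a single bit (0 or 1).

1

[bits: x,p,clk,u,y,z,v]
t=0: Δ0=0101100 Δ1=0111100 Δ2=1111000 | 2Δ
t=1: Δ0=1111000 Δ1=1101000 | 1Δ
t=2: Δ0=1101000 Δ1=1111000 Δ2=1011100 Δ3=1011101 | 3Δ
t=3: Δ0=1011101 Δ1=1001101 | 1Δ
t=4: Δ0=1001101 Δ1=1011101 Δ2=0011101 | 2Δ
t=5: Δ0=0011101 Δ1=0001101 | 1Δ
t=6: Δ0=0001101 Δ1=0011101 Δ2=0111101 Δ3=0111100 | 3Δ
t=7: Δ0=0111100 Δ1=0101100 | 1Δ
t=8: Δ0=0101100 Δ1=0111100 Δ2=1111000 | 2Δ
t=9: Δ0=1111000 Δ1=1101000 | 1Δ
t=10: Δ0=1101000 Δ1=1111000 Δ2=1011100 Δ3=1011101 | 3Δ
t=11: Δ0=1011101 Δ1=1001101 | 1Δ
t=12: Δ0=1001101 Δ1=1011101 Δ2=0011101 | 2Δ
t=13: Δ0=0011101 Δ1=0001101 | 1Δ
t=14: Δ0=0001101 Δ1=0011101 Δ2=0111101 Δ3=0111100 | 3Δ
t=15: Δ0=0111100 Δ1=0101100 | 1Δ
t=16: Δ0=0101100 Δ1=0111100 Δ2=1111000 | 2Δ
t=17: Δ0=1111000 Δ1=1101000 | 1Δ
t=18: Δ0=1101000 Δ1=1111000 Δ2=1011100 Δ3=1011101 | 3Δ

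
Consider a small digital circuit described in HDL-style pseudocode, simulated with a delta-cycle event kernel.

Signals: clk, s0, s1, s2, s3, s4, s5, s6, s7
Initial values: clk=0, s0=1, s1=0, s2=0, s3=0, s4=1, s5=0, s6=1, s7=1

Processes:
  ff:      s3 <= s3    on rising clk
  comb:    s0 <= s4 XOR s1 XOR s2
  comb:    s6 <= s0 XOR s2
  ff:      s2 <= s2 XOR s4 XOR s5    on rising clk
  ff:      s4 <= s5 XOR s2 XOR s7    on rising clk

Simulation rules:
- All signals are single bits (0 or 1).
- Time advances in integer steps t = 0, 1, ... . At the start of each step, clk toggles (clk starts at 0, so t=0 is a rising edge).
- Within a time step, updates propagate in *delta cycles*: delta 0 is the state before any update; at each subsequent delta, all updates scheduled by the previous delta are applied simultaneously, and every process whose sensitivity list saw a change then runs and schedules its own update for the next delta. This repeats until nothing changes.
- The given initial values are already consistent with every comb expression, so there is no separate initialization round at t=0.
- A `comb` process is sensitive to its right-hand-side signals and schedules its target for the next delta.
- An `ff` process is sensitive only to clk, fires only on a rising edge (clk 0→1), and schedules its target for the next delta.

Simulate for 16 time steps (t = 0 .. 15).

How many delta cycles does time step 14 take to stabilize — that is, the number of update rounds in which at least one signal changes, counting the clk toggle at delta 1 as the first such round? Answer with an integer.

t=0 Δ0: s1=0 s2=0 s0=1 s7=1 clk=0 s5=0 s4=1 s6=1 s3=0
  Δ1: clk:0→1
  Δ2: s2:0→1
  Δ3: s0:1→0, s6:1→0
  Δ4: s6:0→1
  (4Δ to stable)
t=1 Δ0: s1=0 s2=1 s0=0 s7=1 clk=1 s5=0 s4=1 s6=1 s3=0
  Δ1: clk:1→0
  (1Δ to stable)
t=2 Δ0: s1=0 s2=1 s0=0 s7=1 clk=0 s5=0 s4=1 s6=1 s3=0
  Δ1: clk:0→1
  Δ2: s2:1→0, s4:1→0
  Δ3: s6:1→0
  (3Δ to stable)
t=3 Δ0: s1=0 s2=0 s0=0 s7=1 clk=1 s5=0 s4=0 s6=0 s3=0
  Δ1: clk:1→0
  (1Δ to stable)
t=4 Δ0: s1=0 s2=0 s0=0 s7=1 clk=0 s5=0 s4=0 s6=0 s3=0
  Δ1: clk:0→1
  Δ2: s4:0→1
  Δ3: s0:0→1
  Δ4: s6:0→1
  (4Δ to stable)
t=5 Δ0: s1=0 s2=0 s0=1 s7=1 clk=1 s5=0 s4=1 s6=1 s3=0
  Δ1: clk:1→0
  (1Δ to stable)
t=6 Δ0: s1=0 s2=0 s0=1 s7=1 clk=0 s5=0 s4=1 s6=1 s3=0
  Δ1: clk:0→1
  Δ2: s2:0→1
  Δ3: s0:1→0, s6:1→0
  Δ4: s6:0→1
  (4Δ to stable)
t=7 Δ0: s1=0 s2=1 s0=0 s7=1 clk=1 s5=0 s4=1 s6=1 s3=0
  Δ1: clk:1→0
  (1Δ to stable)
t=8 Δ0: s1=0 s2=1 s0=0 s7=1 clk=0 s5=0 s4=1 s6=1 s3=0
  Δ1: clk:0→1
  Δ2: s2:1→0, s4:1→0
  Δ3: s6:1→0
  (3Δ to stable)
t=9 Δ0: s1=0 s2=0 s0=0 s7=1 clk=1 s5=0 s4=0 s6=0 s3=0
  Δ1: clk:1→0
  (1Δ to stable)
t=10 Δ0: s1=0 s2=0 s0=0 s7=1 clk=0 s5=0 s4=0 s6=0 s3=0
  Δ1: clk:0→1
  Δ2: s4:0→1
  Δ3: s0:0→1
  Δ4: s6:0→1
  (4Δ to stable)
t=11 Δ0: s1=0 s2=0 s0=1 s7=1 clk=1 s5=0 s4=1 s6=1 s3=0
  Δ1: clk:1→0
  (1Δ to stable)
t=12 Δ0: s1=0 s2=0 s0=1 s7=1 clk=0 s5=0 s4=1 s6=1 s3=0
  Δ1: clk:0→1
  Δ2: s2:0→1
  Δ3: s0:1→0, s6:1→0
  Δ4: s6:0→1
  (4Δ to stable)
t=13 Δ0: s1=0 s2=1 s0=0 s7=1 clk=1 s5=0 s4=1 s6=1 s3=0
  Δ1: clk:1→0
  (1Δ to stable)
t=14 Δ0: s1=0 s2=1 s0=0 s7=1 clk=0 s5=0 s4=1 s6=1 s3=0
  Δ1: clk:0→1
  Δ2: s2:1→0, s4:1→0
  Δ3: s6:1→0
  (3Δ to stable)
t=15 Δ0: s1=0 s2=0 s0=0 s7=1 clk=1 s5=0 s4=0 s6=0 s3=0
  Δ1: clk:1→0
  (1Δ to stable)

3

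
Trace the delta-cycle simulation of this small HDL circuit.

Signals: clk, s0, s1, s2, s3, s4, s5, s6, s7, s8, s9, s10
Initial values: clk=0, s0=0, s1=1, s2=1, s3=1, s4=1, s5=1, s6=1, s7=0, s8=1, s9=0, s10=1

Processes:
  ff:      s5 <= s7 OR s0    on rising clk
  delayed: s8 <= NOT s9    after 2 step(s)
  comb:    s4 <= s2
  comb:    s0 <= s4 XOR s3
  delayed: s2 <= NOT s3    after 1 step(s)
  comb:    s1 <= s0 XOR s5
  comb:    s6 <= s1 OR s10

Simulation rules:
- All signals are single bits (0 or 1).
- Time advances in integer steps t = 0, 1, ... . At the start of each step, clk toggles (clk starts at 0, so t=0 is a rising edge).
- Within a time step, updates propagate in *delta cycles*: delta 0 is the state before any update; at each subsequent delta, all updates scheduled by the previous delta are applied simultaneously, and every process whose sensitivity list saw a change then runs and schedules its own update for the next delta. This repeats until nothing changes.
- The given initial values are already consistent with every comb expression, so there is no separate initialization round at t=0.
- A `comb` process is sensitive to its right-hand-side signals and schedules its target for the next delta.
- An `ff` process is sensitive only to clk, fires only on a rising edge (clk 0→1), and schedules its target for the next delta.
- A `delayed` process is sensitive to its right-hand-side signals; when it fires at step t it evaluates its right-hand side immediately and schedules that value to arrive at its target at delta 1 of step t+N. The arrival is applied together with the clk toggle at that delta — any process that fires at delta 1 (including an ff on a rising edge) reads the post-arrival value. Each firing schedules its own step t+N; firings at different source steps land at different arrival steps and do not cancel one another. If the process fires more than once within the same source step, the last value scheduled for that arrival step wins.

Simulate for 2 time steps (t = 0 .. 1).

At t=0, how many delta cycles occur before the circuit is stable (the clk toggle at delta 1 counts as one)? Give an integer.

3

[bits: s8,s7,s5,s2,clk,s9,s4,s1,s10,s3,s6,s0]
t=0: Δ0=101100111110 Δ1=101110111110 Δ2=100110111110 Δ3=100110101110 | 3Δ
t=1: Δ0=100110101110 Δ1=100100101110 | 1Δ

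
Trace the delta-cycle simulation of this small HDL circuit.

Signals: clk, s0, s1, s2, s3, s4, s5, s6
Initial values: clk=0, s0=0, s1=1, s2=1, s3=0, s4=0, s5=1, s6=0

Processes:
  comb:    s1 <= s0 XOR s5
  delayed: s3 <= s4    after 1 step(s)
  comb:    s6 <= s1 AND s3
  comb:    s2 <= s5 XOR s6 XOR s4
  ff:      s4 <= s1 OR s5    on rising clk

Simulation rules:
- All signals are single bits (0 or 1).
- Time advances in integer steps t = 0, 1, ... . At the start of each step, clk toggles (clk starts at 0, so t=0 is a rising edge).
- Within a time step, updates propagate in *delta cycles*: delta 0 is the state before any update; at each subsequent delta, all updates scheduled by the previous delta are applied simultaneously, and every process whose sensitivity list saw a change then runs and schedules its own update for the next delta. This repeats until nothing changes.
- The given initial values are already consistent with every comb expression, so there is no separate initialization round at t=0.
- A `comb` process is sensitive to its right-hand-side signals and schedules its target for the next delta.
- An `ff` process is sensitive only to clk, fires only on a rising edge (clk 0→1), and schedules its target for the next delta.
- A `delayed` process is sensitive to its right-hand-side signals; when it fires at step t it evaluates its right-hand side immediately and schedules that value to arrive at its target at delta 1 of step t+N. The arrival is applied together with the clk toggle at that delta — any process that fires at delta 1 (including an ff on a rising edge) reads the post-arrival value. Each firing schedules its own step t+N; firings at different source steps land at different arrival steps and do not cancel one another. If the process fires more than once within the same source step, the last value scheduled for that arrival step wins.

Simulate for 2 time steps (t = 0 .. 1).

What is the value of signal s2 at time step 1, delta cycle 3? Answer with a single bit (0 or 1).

t0.Δ0 s0=0 s1=1 s4=0 s2=1 s6=0 s5=1 clk=0 s3=0
t0.Δ1 s0=0 s1=1 s4=0 s2=1 s6=0 s5=1 clk=1 s3=0
t0.Δ2 s0=0 s1=1 s4=1 s2=1 s6=0 s5=1 clk=1 s3=0
t0.Δ3 s0=0 s1=1 s4=1 s2=0 s6=0 s5=1 clk=1 s3=0
t1.Δ0 s0=0 s1=1 s4=1 s2=0 s6=0 s5=1 clk=1 s3=0
t1.Δ1 s0=0 s1=1 s4=1 s2=0 s6=0 s5=1 clk=0 s3=1
t1.Δ2 s0=0 s1=1 s4=1 s2=0 s6=1 s5=1 clk=0 s3=1
t1.Δ3 s0=0 s1=1 s4=1 s2=1 s6=1 s5=1 clk=0 s3=1

1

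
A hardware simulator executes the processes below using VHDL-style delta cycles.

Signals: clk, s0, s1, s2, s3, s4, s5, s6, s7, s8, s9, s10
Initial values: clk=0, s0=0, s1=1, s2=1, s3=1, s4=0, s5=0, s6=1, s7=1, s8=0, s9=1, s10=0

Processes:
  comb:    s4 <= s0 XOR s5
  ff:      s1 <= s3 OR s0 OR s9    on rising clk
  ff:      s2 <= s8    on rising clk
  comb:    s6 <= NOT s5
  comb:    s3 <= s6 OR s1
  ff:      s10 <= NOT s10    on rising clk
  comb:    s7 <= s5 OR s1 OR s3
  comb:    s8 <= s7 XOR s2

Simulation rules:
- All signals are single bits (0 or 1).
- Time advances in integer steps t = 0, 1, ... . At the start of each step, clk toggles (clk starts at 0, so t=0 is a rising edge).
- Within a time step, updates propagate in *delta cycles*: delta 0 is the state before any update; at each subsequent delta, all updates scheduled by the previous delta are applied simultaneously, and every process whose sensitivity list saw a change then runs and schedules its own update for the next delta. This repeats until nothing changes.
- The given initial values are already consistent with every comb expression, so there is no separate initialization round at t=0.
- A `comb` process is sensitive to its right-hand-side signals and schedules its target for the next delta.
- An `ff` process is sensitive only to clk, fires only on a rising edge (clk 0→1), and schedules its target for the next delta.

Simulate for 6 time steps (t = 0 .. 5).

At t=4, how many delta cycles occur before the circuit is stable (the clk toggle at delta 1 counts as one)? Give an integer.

3

[bits: s4,s10,s7,s9,s2,clk,s3,s5,s8,s0,s1,s6]
t=0: Δ0=001110100011 Δ1=001111100011 Δ2=011101100011 Δ3=011101101011 | 3Δ
t=1: Δ0=011101101011 Δ1=011100101011 | 1Δ
t=2: Δ0=011100101011 Δ1=011101101011 Δ2=001111101011 Δ3=001111100011 | 3Δ
t=3: Δ0=001111100011 Δ1=001110100011 | 1Δ
t=4: Δ0=001110100011 Δ1=001111100011 Δ2=011101100011 Δ3=011101101011 | 3Δ
t=5: Δ0=011101101011 Δ1=011100101011 | 1Δ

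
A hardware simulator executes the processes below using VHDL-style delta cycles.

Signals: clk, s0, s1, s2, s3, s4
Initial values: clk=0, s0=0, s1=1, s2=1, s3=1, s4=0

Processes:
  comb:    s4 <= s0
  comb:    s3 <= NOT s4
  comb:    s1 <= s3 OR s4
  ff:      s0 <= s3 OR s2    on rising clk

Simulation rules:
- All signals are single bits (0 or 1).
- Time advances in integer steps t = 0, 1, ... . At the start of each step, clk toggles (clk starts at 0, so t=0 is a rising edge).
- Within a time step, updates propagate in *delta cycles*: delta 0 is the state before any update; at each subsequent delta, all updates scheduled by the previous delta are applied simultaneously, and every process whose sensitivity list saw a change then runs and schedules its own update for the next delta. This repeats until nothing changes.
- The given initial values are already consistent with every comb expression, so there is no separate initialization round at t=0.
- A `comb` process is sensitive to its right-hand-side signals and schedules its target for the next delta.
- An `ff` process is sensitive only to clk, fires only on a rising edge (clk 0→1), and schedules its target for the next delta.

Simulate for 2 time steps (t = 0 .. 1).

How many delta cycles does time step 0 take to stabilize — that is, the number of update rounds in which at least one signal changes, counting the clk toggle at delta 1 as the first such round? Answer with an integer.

4

t0.Δ0 s4=0 clk=0 s2=1 s1=1 s0=0 s3=1
t0.Δ1 s4=0 clk=1 s2=1 s1=1 s0=0 s3=1
t0.Δ2 s4=0 clk=1 s2=1 s1=1 s0=1 s3=1
t0.Δ3 s4=1 clk=1 s2=1 s1=1 s0=1 s3=1
t0.Δ4 s4=1 clk=1 s2=1 s1=1 s0=1 s3=0
t1.Δ0 s4=1 clk=1 s2=1 s1=1 s0=1 s3=0
t1.Δ1 s4=1 clk=0 s2=1 s1=1 s0=1 s3=0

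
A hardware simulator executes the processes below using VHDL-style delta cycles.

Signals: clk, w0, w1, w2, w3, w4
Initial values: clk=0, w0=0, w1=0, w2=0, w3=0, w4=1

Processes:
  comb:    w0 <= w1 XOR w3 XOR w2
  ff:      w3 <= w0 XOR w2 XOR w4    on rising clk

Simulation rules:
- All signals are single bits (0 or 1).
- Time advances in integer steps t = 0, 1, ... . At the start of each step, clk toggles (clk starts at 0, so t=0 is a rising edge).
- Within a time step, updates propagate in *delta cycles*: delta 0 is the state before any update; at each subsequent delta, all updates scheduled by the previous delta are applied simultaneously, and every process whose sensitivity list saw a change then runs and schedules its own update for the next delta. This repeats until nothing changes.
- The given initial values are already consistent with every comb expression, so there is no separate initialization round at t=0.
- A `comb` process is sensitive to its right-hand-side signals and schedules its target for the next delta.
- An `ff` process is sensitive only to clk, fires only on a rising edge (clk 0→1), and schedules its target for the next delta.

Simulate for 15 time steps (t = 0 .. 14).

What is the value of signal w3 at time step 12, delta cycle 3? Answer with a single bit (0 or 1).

[bits: clk,w0,w1,w2,w3,w4]
t=0: Δ0=000001 Δ1=100001 Δ2=100011 Δ3=110011 | 3Δ
t=1: Δ0=110011 Δ1=010011 | 1Δ
t=2: Δ0=010011 Δ1=110011 Δ2=110001 Δ3=100001 | 3Δ
t=3: Δ0=100001 Δ1=000001 | 1Δ
t=4: Δ0=000001 Δ1=100001 Δ2=100011 Δ3=110011 | 3Δ
t=5: Δ0=110011 Δ1=010011 | 1Δ
t=6: Δ0=010011 Δ1=110011 Δ2=110001 Δ3=100001 | 3Δ
t=7: Δ0=100001 Δ1=000001 | 1Δ
t=8: Δ0=000001 Δ1=100001 Δ2=100011 Δ3=110011 | 3Δ
t=9: Δ0=110011 Δ1=010011 | 1Δ
t=10: Δ0=010011 Δ1=110011 Δ2=110001 Δ3=100001 | 3Δ
t=11: Δ0=100001 Δ1=000001 | 1Δ
t=12: Δ0=000001 Δ1=100001 Δ2=100011 Δ3=110011 | 3Δ
t=13: Δ0=110011 Δ1=010011 | 1Δ
t=14: Δ0=010011 Δ1=110011 Δ2=110001 Δ3=100001 | 3Δ

1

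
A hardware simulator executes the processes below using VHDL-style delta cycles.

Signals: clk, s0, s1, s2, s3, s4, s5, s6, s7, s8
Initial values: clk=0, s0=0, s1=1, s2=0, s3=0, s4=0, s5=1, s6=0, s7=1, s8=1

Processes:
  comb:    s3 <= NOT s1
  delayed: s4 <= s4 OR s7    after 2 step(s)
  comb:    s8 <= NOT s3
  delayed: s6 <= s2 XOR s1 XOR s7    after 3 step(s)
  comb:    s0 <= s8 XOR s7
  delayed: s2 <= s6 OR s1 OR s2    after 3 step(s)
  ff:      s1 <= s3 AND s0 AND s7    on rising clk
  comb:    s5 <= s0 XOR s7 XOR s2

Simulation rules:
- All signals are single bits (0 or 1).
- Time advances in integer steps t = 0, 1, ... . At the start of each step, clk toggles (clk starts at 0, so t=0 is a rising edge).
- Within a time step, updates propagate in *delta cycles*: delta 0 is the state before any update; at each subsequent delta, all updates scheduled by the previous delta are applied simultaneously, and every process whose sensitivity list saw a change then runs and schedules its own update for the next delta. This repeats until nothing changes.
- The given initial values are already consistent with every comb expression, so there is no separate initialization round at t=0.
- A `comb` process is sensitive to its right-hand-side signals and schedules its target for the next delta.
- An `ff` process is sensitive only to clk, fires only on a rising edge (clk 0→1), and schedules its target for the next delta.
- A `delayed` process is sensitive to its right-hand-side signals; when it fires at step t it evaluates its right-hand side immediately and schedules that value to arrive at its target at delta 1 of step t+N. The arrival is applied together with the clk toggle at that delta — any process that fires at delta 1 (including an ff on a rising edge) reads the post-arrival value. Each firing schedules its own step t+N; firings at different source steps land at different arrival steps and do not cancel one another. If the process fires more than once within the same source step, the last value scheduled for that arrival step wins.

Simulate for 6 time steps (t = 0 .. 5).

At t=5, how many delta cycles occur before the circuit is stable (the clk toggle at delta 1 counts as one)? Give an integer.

2

[bits: s7,clk,s6,s1,s8,s0,s4,s3,s2,s5]
t=0: Δ0=1001100001 Δ1=1101100001 Δ2=1100100001 Δ3=1100100101 Δ4=1100000101 Δ5=1100010101 Δ6=1100010100 | 6Δ
t=1: Δ0=1100010100 Δ1=1000010100 | 1Δ
t=2: Δ0=1000010100 Δ1=1100010100 Δ2=1101010100 Δ3=1101010000 Δ4=1101110000 Δ5=1101100000 Δ6=1101100001 | 6Δ
t=3: Δ0=1101100001 Δ1=1011100001 | 1Δ
t=4: Δ0=1011100001 Δ1=1111100001 Δ2=1110100001 Δ3=1110100101 Δ4=1110000101 Δ5=1110010101 Δ6=1110010100 | 6Δ
t=5: Δ0=1110010100 Δ1=1000010110 Δ2=1000010111 | 2Δ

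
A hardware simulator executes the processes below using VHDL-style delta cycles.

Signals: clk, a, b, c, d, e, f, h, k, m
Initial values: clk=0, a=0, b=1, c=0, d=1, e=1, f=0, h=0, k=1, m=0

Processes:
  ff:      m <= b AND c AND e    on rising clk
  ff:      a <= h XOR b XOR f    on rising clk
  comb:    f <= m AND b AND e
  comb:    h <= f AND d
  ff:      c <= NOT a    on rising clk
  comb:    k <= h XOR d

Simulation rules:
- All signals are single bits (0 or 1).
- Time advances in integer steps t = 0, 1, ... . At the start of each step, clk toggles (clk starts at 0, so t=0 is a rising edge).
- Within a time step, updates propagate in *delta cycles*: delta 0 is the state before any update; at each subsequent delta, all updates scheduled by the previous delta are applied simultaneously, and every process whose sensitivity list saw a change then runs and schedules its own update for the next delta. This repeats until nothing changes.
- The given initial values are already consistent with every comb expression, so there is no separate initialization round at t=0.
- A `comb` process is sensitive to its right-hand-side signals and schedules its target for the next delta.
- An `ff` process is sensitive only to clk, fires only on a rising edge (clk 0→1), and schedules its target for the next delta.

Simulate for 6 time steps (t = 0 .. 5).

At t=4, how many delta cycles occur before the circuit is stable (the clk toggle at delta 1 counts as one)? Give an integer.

5

t0.Δ0 e=1 m=0 clk=0 c=0 b=1 h=0 a=0 k=1 d=1 f=0
t0.Δ1 e=1 m=0 clk=1 c=0 b=1 h=0 a=0 k=1 d=1 f=0
t0.Δ2 e=1 m=0 clk=1 c=1 b=1 h=0 a=1 k=1 d=1 f=0
t1.Δ0 e=1 m=0 clk=1 c=1 b=1 h=0 a=1 k=1 d=1 f=0
t1.Δ1 e=1 m=0 clk=0 c=1 b=1 h=0 a=1 k=1 d=1 f=0
t2.Δ0 e=1 m=0 clk=0 c=1 b=1 h=0 a=1 k=1 d=1 f=0
t2.Δ1 e=1 m=0 clk=1 c=1 b=1 h=0 a=1 k=1 d=1 f=0
t2.Δ2 e=1 m=1 clk=1 c=0 b=1 h=0 a=1 k=1 d=1 f=0
t2.Δ3 e=1 m=1 clk=1 c=0 b=1 h=0 a=1 k=1 d=1 f=1
t2.Δ4 e=1 m=1 clk=1 c=0 b=1 h=1 a=1 k=1 d=1 f=1
t2.Δ5 e=1 m=1 clk=1 c=0 b=1 h=1 a=1 k=0 d=1 f=1
t3.Δ0 e=1 m=1 clk=1 c=0 b=1 h=1 a=1 k=0 d=1 f=1
t3.Δ1 e=1 m=1 clk=0 c=0 b=1 h=1 a=1 k=0 d=1 f=1
t4.Δ0 e=1 m=1 clk=0 c=0 b=1 h=1 a=1 k=0 d=1 f=1
t4.Δ1 e=1 m=1 clk=1 c=0 b=1 h=1 a=1 k=0 d=1 f=1
t4.Δ2 e=1 m=0 clk=1 c=0 b=1 h=1 a=1 k=0 d=1 f=1
t4.Δ3 e=1 m=0 clk=1 c=0 b=1 h=1 a=1 k=0 d=1 f=0
t4.Δ4 e=1 m=0 clk=1 c=0 b=1 h=0 a=1 k=0 d=1 f=0
t4.Δ5 e=1 m=0 clk=1 c=0 b=1 h=0 a=1 k=1 d=1 f=0
t5.Δ0 e=1 m=0 clk=1 c=0 b=1 h=0 a=1 k=1 d=1 f=0
t5.Δ1 e=1 m=0 clk=0 c=0 b=1 h=0 a=1 k=1 d=1 f=0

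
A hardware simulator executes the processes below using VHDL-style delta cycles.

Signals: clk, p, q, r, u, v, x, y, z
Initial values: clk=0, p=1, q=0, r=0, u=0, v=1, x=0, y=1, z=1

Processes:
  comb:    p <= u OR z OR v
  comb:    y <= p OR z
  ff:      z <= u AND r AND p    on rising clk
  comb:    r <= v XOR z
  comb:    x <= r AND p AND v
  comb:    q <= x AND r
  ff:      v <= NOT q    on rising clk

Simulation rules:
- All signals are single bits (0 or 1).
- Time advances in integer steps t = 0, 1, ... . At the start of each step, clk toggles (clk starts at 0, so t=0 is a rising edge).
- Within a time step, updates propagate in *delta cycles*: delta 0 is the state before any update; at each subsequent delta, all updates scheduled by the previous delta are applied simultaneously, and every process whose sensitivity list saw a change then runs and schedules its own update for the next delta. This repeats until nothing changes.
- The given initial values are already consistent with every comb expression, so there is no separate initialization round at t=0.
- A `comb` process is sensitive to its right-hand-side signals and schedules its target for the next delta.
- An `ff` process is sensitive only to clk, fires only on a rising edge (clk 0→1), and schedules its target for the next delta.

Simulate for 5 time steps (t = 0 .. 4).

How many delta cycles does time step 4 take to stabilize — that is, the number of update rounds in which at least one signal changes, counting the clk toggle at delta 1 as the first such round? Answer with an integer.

5

[bits: y,q,u,v,z,p,r,clk,x]
t=0: Δ0=100111000 Δ1=100111010 Δ2=100101010 Δ3=100101110 Δ4=100101111 Δ5=110101111 | 5Δ
t=1: Δ0=110101111 Δ1=110101101 | 1Δ
t=2: Δ0=110101101 Δ1=110101111 Δ2=110001111 Δ3=110000010 Δ4=000000010 | 4Δ
t=3: Δ0=000000010 Δ1=000000000 | 1Δ
t=4: Δ0=000000000 Δ1=000000010 Δ2=000100010 Δ3=000101110 Δ4=100101111 Δ5=110101111 | 5Δ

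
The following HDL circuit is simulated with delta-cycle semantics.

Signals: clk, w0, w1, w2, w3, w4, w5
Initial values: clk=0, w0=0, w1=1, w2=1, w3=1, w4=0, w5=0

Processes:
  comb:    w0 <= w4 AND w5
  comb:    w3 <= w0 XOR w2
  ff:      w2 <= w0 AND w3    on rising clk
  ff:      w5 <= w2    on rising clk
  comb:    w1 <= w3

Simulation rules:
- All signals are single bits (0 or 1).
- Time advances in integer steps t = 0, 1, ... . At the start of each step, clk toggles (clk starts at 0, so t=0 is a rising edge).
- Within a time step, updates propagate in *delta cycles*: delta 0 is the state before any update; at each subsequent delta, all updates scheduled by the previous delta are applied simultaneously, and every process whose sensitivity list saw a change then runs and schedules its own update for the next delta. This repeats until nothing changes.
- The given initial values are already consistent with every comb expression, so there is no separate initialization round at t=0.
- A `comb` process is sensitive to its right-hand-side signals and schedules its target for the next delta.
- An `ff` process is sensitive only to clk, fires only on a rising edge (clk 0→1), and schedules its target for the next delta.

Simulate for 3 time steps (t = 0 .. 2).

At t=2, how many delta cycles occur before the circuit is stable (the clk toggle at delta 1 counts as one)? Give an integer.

[bits: w1,w0,clk,w2,w4,w5,w3]
t=0: Δ0=1001001 Δ1=1011001 Δ2=1010011 Δ3=1010010 Δ4=0010010 | 4Δ
t=1: Δ0=0010010 Δ1=0000010 | 1Δ
t=2: Δ0=0000010 Δ1=0010010 Δ2=0010000 | 2Δ

2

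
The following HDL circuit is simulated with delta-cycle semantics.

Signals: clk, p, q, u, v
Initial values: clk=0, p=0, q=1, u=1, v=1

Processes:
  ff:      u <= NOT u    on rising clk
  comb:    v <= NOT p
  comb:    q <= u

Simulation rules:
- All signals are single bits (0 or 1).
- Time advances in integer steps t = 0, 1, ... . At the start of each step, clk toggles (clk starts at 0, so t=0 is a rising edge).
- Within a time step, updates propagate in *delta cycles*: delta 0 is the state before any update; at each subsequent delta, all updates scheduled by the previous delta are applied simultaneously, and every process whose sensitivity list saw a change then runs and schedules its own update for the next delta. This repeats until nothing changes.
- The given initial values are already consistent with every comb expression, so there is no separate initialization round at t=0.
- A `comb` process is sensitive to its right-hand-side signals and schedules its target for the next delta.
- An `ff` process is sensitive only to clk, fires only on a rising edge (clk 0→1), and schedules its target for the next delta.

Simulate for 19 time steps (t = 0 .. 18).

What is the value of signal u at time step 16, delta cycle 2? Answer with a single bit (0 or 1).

t0.Δ0 q=1 u=1 p=0 v=1 clk=0
t0.Δ1 q=1 u=1 p=0 v=1 clk=1
t0.Δ2 q=1 u=0 p=0 v=1 clk=1
t0.Δ3 q=0 u=0 p=0 v=1 clk=1
t1.Δ0 q=0 u=0 p=0 v=1 clk=1
t1.Δ1 q=0 u=0 p=0 v=1 clk=0
t2.Δ0 q=0 u=0 p=0 v=1 clk=0
t2.Δ1 q=0 u=0 p=0 v=1 clk=1
t2.Δ2 q=0 u=1 p=0 v=1 clk=1
t2.Δ3 q=1 u=1 p=0 v=1 clk=1
t3.Δ0 q=1 u=1 p=0 v=1 clk=1
t3.Δ1 q=1 u=1 p=0 v=1 clk=0
t4.Δ0 q=1 u=1 p=0 v=1 clk=0
t4.Δ1 q=1 u=1 p=0 v=1 clk=1
t4.Δ2 q=1 u=0 p=0 v=1 clk=1
t4.Δ3 q=0 u=0 p=0 v=1 clk=1
t5.Δ0 q=0 u=0 p=0 v=1 clk=1
t5.Δ1 q=0 u=0 p=0 v=1 clk=0
t6.Δ0 q=0 u=0 p=0 v=1 clk=0
t6.Δ1 q=0 u=0 p=0 v=1 clk=1
t6.Δ2 q=0 u=1 p=0 v=1 clk=1
t6.Δ3 q=1 u=1 p=0 v=1 clk=1
t7.Δ0 q=1 u=1 p=0 v=1 clk=1
t7.Δ1 q=1 u=1 p=0 v=1 clk=0
t8.Δ0 q=1 u=1 p=0 v=1 clk=0
t8.Δ1 q=1 u=1 p=0 v=1 clk=1
t8.Δ2 q=1 u=0 p=0 v=1 clk=1
t8.Δ3 q=0 u=0 p=0 v=1 clk=1
t9.Δ0 q=0 u=0 p=0 v=1 clk=1
t9.Δ1 q=0 u=0 p=0 v=1 clk=0
t10.Δ0 q=0 u=0 p=0 v=1 clk=0
t10.Δ1 q=0 u=0 p=0 v=1 clk=1
t10.Δ2 q=0 u=1 p=0 v=1 clk=1
t10.Δ3 q=1 u=1 p=0 v=1 clk=1
t11.Δ0 q=1 u=1 p=0 v=1 clk=1
t11.Δ1 q=1 u=1 p=0 v=1 clk=0
t12.Δ0 q=1 u=1 p=0 v=1 clk=0
t12.Δ1 q=1 u=1 p=0 v=1 clk=1
t12.Δ2 q=1 u=0 p=0 v=1 clk=1
t12.Δ3 q=0 u=0 p=0 v=1 clk=1
t13.Δ0 q=0 u=0 p=0 v=1 clk=1
t13.Δ1 q=0 u=0 p=0 v=1 clk=0
t14.Δ0 q=0 u=0 p=0 v=1 clk=0
t14.Δ1 q=0 u=0 p=0 v=1 clk=1
t14.Δ2 q=0 u=1 p=0 v=1 clk=1
t14.Δ3 q=1 u=1 p=0 v=1 clk=1
t15.Δ0 q=1 u=1 p=0 v=1 clk=1
t15.Δ1 q=1 u=1 p=0 v=1 clk=0
t16.Δ0 q=1 u=1 p=0 v=1 clk=0
t16.Δ1 q=1 u=1 p=0 v=1 clk=1
t16.Δ2 q=1 u=0 p=0 v=1 clk=1
t16.Δ3 q=0 u=0 p=0 v=1 clk=1
t17.Δ0 q=0 u=0 p=0 v=1 clk=1
t17.Δ1 q=0 u=0 p=0 v=1 clk=0
t18.Δ0 q=0 u=0 p=0 v=1 clk=0
t18.Δ1 q=0 u=0 p=0 v=1 clk=1
t18.Δ2 q=0 u=1 p=0 v=1 clk=1
t18.Δ3 q=1 u=1 p=0 v=1 clk=1

0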